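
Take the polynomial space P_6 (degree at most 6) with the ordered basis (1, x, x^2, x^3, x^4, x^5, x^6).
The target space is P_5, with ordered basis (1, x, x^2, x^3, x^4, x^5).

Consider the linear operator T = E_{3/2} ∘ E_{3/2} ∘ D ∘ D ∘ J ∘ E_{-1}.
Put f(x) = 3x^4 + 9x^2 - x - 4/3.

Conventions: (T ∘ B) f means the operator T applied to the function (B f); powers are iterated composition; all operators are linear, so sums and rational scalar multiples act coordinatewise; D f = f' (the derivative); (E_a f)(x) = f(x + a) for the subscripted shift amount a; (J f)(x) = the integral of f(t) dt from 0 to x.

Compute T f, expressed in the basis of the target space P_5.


E_{-1} f = 3x^4 - 12x^3 + 27x^2 - 31x + 35/3
J E_{-1} f = (3/5)x^5 - 3x^4 + 9x^3 - (31/2)x^2 + (35/3)x
D J E_{-1} f = 3x^4 - 12x^3 + 27x^2 - 31x + 35/3
D D J E_{-1} f = 12x^3 - 36x^2 + 54x - 31
E_{3/2} D D J E_{-1} f = 12x^3 + 18x^2 + 27x + 19/2
E_{3/2} E_{3/2} D D J E_{-1} f = 12x^3 + 72x^2 + 162x + 131

the image equals g(x) = 12x^3 + 72x^2 + 162x + 131


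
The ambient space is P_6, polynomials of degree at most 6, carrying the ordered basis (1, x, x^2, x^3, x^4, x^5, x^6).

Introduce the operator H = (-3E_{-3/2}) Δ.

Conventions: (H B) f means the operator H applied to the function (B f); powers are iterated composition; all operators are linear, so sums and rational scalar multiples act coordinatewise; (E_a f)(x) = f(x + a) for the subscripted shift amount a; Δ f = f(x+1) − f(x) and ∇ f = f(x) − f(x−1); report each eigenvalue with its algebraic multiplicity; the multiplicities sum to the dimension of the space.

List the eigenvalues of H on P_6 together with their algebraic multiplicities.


λ = 0 (multiplicity 7)

image of 1: 0
image of x: -3
image of x^2: -6x + 6
image of x^3: -9x^2 + 18x - 39/4
image of x^4: -12x^3 + 36x^2 - 39x + 15
image of x^5: -15x^4 + 60x^3 - (195/2)x^2 + 75x - 363/16
image of x^6: -18x^5 + 90x^4 - 195x^3 + 225x^2 - (1089/8)x + 273/8
the matrix is upper triangular; its diagonal is (0, 0, 0, 0, 0, 0, 0)
for a triangular matrix the eigenvalues are the diagonal entries, with algebraic multiplicity their repetition count


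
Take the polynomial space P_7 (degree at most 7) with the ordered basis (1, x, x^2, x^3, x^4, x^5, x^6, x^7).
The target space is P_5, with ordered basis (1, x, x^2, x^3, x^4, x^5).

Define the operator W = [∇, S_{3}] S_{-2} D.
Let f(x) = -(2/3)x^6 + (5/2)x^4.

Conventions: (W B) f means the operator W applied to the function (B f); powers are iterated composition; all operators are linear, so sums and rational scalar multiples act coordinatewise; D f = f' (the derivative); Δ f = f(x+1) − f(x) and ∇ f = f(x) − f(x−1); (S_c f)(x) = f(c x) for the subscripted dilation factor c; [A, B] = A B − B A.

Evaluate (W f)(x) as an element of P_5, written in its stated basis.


g(x) = 103680x^4 - 276480x^3 + 295200x^2 - 147840x + 28896

D f = -4x^5 + 10x^3
S_{-2} D f = 128x^5 - 80x^3
S_{3} (S_{-2} D) f = 31104x^5 - 2160x^3
∇ S_{3} (S_{-2} D) f = 155520x^4 - 311040x^3 + 304560x^2 - 149040x + 28944
∇ (S_{-2} D) f = 640x^4 - 1280x^3 + 1040x^2 - 400x + 48
S_{3} ∇ (S_{-2} D) f = 51840x^4 - 34560x^3 + 9360x^2 - 1200x + 48
[∇, S_{3}] (S_{-2} D) f = 103680x^4 - 276480x^3 + 295200x^2 - 147840x + 28896


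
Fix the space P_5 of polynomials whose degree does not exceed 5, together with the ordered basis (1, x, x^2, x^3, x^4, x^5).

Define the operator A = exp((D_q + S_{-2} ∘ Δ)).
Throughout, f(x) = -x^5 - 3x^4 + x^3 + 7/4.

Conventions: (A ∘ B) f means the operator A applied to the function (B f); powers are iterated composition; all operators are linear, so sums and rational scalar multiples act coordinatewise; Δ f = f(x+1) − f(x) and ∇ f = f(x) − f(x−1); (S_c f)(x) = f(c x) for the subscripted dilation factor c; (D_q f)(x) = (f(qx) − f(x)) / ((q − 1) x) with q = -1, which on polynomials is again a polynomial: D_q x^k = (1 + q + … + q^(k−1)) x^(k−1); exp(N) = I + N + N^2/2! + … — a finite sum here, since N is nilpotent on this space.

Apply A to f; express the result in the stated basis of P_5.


order-1 term: -81x^4 + 176x^3 - 99x^2 + 28x - 3
order-2 term: 1296x^3 + 172x^2 - 6x + 26
order-3 term: 5616x^2 - (8464/3)x + 1456/3
order-4 term: -5616x - 20/3
order-5 term: -11232/5
the series for exp((D_q + S_{-2} ∘ Δ)) f terminates at order 5
exp((D_q + S_{-2} ∘ Δ)) f = -x^5 - 84x^4 + 1473x^3 + 5689x^2 - (25246/3)x - 104579/60

g(x) = -x^5 - 84x^4 + 1473x^3 + 5689x^2 - (25246/3)x - 104579/60


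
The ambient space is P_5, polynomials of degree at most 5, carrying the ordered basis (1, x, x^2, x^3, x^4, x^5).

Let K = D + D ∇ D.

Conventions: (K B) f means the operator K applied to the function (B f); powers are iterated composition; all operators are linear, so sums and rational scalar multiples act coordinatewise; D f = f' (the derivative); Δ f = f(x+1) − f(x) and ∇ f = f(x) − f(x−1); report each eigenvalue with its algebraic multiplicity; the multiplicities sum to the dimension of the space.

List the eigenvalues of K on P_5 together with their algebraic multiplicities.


λ = 0 (multiplicity 6)

image of 1: 0
image of x: 1
image of x^2: 2x
image of x^3: 3x^2 + 6
image of x^4: 4x^3 + 24x - 12
image of x^5: 5x^4 + 60x^2 - 60x + 20
the matrix is upper triangular; its diagonal is (0, 0, 0, 0, 0, 0)
for a triangular matrix the eigenvalues are the diagonal entries, with algebraic multiplicity their repetition count


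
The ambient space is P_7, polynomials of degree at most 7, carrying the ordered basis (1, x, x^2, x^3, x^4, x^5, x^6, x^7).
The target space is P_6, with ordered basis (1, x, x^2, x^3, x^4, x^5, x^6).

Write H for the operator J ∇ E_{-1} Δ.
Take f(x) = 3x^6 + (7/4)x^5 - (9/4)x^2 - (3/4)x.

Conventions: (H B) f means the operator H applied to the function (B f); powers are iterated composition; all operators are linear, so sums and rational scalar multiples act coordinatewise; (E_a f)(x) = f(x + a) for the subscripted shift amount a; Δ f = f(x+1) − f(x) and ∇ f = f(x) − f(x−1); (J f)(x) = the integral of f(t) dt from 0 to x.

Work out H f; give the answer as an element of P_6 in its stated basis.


Δ f = 18x^5 + (215/4)x^4 + (155/2)x^3 + (125/2)x^2 + (89/4)x + 7/4
E_{-1} Δ f = 18x^5 - (145/4)x^4 + (85/2)x^3 - (55/2)x^2 + (19/4)x + 1/4
∇ E_{-1} Δ f = 90x^4 - 325x^3 + 525x^2 - (835/2)x + 129
J ∇ E_{-1} Δ f = 18x^5 - (325/4)x^4 + 175x^3 - (835/4)x^2 + 129x

g(x) = 18x^5 - (325/4)x^4 + 175x^3 - (835/4)x^2 + 129x


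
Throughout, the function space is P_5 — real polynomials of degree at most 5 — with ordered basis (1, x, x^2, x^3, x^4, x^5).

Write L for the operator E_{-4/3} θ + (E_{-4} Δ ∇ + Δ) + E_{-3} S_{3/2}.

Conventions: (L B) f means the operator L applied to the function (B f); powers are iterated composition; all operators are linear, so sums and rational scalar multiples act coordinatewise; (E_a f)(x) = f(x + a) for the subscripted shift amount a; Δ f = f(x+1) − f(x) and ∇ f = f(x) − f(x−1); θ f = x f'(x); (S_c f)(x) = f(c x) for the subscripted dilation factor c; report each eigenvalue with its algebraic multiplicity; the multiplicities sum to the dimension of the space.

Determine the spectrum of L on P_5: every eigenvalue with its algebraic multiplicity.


image of 1: 1
image of x: (5/2)x - 29/6
image of x^2: (17/4)x^2 - (101/6)x + 965/36
image of x^3: (51/8)x^3 - (315/8)x^2 + (929/8)x - 8729/72
image of x^4: (145/16)x^4 - (937/12)x^3 + (8017/24)x^2 - (73081/108)x + 800545/1296
image of x^5: (403/32)x^5 - (13655/96)x^4 + (115535/144)x^3 - (1036295/432)x^2 + (10703615/2592)x - 24769291/7776
the matrix is upper triangular; its diagonal is (1, 5/2, 17/4, 51/8, 145/16, 403/32)
for a triangular matrix the eigenvalues are the diagonal entries, with algebraic multiplicity their repetition count

λ = 1 (multiplicity 1), λ = 5/2 (multiplicity 1), λ = 17/4 (multiplicity 1), λ = 51/8 (multiplicity 1), λ = 145/16 (multiplicity 1), λ = 403/32 (multiplicity 1)


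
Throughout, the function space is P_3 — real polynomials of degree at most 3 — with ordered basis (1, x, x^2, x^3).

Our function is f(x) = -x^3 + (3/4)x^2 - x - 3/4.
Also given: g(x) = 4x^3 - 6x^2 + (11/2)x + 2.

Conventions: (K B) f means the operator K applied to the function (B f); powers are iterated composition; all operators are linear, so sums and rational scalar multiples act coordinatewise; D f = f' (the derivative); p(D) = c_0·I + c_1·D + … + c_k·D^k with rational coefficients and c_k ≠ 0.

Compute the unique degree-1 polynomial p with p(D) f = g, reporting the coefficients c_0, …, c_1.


c_0 = -4, c_1 = 1

D^0 f = -x^3 + (3/4)x^2 - x - 3/4
D^1 f = -3x^2 + (3/2)x - 1
matching coefficients of g against c_0 f + c_1 Df + … from the top degree down determines the c_i
solution: c_0 = -4, c_1 = 1


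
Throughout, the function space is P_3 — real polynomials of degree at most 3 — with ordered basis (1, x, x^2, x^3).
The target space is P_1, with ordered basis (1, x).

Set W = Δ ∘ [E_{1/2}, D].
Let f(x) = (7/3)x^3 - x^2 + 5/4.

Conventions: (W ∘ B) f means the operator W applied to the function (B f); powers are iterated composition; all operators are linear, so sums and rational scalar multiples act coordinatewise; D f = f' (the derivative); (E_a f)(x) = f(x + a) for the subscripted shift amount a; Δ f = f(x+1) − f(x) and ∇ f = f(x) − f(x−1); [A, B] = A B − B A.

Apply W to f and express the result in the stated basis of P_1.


D f = 7x^2 - 2x
E_{1/2} D f = 7x^2 + 5x + 3/4
E_{1/2} f = (7/3)x^3 + (5/2)x^2 + (3/4)x + 31/24
D E_{1/2} f = 7x^2 + 5x + 3/4
[E_{1/2}, D] f = 0
Δ [E_{1/2}, D] f = 0

the image equals g(x) = 0


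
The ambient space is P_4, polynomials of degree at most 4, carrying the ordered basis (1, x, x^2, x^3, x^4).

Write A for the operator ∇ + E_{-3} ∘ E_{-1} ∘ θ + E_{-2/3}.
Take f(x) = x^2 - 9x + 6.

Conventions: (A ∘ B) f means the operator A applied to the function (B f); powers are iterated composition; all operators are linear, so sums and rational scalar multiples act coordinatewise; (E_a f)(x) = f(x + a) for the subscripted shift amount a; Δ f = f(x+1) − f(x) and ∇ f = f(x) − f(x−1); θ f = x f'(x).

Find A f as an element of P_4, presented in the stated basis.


∇ f = 2x - 10
θ f = 2x^2 - 9x
E_{-1} θ f = 2x^2 - 13x + 11
E_{-3} E_{-1} θ f = 2x^2 - 25x + 68
E_{-2/3} f = x^2 - (31/3)x + 112/9
(∇ + E_{-3} ∘ E_{-1} ∘ θ + E_{-2/3}) f = 3x^2 - (100/3)x + 634/9

g(x) = 3x^2 - (100/3)x + 634/9


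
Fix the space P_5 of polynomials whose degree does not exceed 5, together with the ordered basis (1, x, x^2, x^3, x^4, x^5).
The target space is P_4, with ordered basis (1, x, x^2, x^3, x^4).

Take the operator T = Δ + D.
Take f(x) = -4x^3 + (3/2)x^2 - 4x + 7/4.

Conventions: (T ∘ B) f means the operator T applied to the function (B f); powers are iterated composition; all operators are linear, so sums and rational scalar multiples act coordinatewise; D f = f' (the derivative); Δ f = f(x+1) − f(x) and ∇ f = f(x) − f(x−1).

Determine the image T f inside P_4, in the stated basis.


the result is g(x) = -24x^2 - 6x - 21/2

Δ f = -12x^2 - 9x - 13/2
D f = -12x^2 + 3x - 4
(Δ + D) f = -24x^2 - 6x - 21/2


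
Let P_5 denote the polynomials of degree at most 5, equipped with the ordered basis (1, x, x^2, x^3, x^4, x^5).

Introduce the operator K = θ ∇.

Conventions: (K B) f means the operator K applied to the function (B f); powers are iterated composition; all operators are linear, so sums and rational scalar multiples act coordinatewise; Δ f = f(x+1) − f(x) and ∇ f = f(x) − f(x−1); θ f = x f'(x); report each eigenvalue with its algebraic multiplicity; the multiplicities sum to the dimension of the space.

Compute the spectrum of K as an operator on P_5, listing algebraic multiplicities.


image of 1: 0
image of x: 0
image of x^2: 2x
image of x^3: 6x^2 - 3x
image of x^4: 12x^3 - 12x^2 + 4x
image of x^5: 20x^4 - 30x^3 + 20x^2 - 5x
the matrix is upper triangular; its diagonal is (0, 0, 0, 0, 0, 0)
for a triangular matrix the eigenvalues are the diagonal entries, with algebraic multiplicity their repetition count

λ = 0 (multiplicity 6)


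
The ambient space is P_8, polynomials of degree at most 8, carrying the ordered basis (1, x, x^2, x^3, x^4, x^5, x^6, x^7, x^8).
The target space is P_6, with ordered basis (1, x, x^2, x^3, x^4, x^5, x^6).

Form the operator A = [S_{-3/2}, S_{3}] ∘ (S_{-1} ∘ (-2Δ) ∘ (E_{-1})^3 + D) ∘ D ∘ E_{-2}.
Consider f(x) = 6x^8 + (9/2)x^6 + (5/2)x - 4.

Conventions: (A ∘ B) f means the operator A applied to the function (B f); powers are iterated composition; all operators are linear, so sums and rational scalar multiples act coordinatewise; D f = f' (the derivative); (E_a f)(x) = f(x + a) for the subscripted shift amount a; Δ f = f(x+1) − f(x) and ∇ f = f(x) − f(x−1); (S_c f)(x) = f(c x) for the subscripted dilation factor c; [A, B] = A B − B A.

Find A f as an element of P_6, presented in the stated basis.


g(x) = 0

E_{-2} f = 6x^8 - 96x^7 + (1353/2)x^6 - 2742x^5 + 6990x^4 - 11472x^3 + 11832x^2 - (14011/2)x + 1815
D E_{-2} f = 48x^7 - 672x^6 + 4059x^5 - 13710x^4 + 27960x^3 - 34416x^2 + 23664x - 14011/2
E_{-1} (D ∘ E_{-2}) f = 48x^7 - 1008x^6 + 9099x^5 - 45765x^4 + 138510x^3 - 252234x^2 + 255879x - 223069/2
E_{-1} E_{-1} (D ∘ E_{-2}) f = 48x^7 - 1344x^6 + 16155x^5 - 108060x^4 + 434400x^3 - 1049472x^2 + 1410816x - 1628155/2
E_{-1} E_{-1} E_{-1} (D ∘ E_{-2}) f = 48x^7 - 1680x^6 + 25227x^5 - 210675x^4 + 1056750x^3 - 3183750x^2 + 5334375x - 7668745/2
Δ (E_{-1})^3 (D ∘ E_{-2}) f = 336x^6 - 9072x^5 + 102615x^4 - 622350x^3 + 2134278x^2 - 3923559x + 3020295
(-2Δ) (E_{-1})^3 (D ∘ E_{-2}) f = -672x^6 + 18144x^5 - 205230x^4 + 1244700x^3 - 4268556x^2 + 7847118x - 6040590
S_{-1} (-2Δ) (E_{-1})^3 (D ∘ E_{-2}) f = -672x^6 - 18144x^5 - 205230x^4 - 1244700x^3 - 4268556x^2 - 7847118x - 6040590
D (D ∘ E_{-2}) f = 336x^6 - 4032x^5 + 20295x^4 - 54840x^3 + 83880x^2 - 68832x + 23664
(S_{-1} ∘ (-2Δ) ∘ (E_{-1})^3 + D) (D ∘ E_{-2}) f = -336x^6 - 22176x^5 - 184935x^4 - 1299540x^3 - 4184676x^2 - 7915950x - 6016926
S_{3} (S_{-1} ∘ (-2Δ) ∘ (E_{-1})^3 + D) (D ∘ E_{-2}) f = -244944x^6 - 5388768x^5 - 14979735x^4 - 35087580x^3 - 37662084x^2 - 23747850x - 6016926
S_{-3/2} S_{3} (S_{-1} ∘ (-2Δ) ∘ (E_{-1})^3 + D) (D ∘ E_{-2}) f = -(11160261/4)x^6 + 40920957x^5 - (1213358535/16)x^4 + (236841165/2)x^3 - 84739689x^2 + 35621775x - 6016926
S_{-3/2} (S_{-1} ∘ (-2Δ) ∘ (E_{-1})^3 + D) (D ∘ E_{-2}) f = -(15309/4)x^6 + 168399x^5 - (14979735/16)x^4 + (8771895/2)x^3 - 9415521x^2 + 11873925x - 6016926
S_{3} S_{-3/2} (S_{-1} ∘ (-2Δ) ∘ (E_{-1})^3 + D) (D ∘ E_{-2}) f = -(11160261/4)x^6 + 40920957x^5 - (1213358535/16)x^4 + (236841165/2)x^3 - 84739689x^2 + 35621775x - 6016926
[S_{-3/2}, S_{3}] (S_{-1} ∘ (-2Δ) ∘ (E_{-1})^3 + D) (D ∘ E_{-2}) f = 0


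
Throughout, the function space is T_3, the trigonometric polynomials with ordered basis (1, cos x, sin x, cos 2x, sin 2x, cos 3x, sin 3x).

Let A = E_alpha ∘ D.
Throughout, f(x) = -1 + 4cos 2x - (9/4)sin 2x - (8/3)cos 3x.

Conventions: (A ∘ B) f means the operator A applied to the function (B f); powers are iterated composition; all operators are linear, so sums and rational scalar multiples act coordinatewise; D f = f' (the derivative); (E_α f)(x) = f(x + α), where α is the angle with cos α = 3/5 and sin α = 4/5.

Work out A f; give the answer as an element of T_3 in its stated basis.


the result is g(x) = -(321/50)cos 2x + (164/25)sin 2x + (352/125)cos 3x - (936/125)sin 3x

D f = -(9/2)cos 2x - 8sin 2x + 8sin 3x
E_alpha D f = -(321/50)cos 2x + (164/25)sin 2x + (352/125)cos 3x - (936/125)sin 3x


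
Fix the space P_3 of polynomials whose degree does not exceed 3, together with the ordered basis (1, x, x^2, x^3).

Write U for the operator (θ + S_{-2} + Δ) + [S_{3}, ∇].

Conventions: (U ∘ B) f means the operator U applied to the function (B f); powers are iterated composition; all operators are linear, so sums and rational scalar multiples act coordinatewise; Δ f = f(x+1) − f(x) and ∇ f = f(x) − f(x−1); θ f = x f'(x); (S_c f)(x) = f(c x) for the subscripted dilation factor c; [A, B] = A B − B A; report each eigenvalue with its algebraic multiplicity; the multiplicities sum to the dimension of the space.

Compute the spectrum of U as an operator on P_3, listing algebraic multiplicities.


image of 1: 1
image of x: -x - 1
image of x^2: 6x^2 - 10x + 9
image of x^3: -5x^3 - 51x^2 + 75x - 25
the matrix is upper triangular; its diagonal is (1, -1, 6, -5)
for a triangular matrix the eigenvalues are the diagonal entries, with algebraic multiplicity their repetition count

λ = -5 (multiplicity 1), λ = -1 (multiplicity 1), λ = 1 (multiplicity 1), λ = 6 (multiplicity 1)


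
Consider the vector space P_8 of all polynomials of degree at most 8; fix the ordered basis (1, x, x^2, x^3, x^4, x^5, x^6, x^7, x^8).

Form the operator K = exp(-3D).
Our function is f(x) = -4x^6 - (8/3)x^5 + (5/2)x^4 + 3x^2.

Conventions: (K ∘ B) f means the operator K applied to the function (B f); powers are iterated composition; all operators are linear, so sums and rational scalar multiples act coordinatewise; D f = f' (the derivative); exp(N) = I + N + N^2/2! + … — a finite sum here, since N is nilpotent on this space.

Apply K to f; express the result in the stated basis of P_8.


g(x) = -4x^6 + (208/3)x^5 - (995/2)x^4 + 1890x^3 - 4002x^2 + 4464x - 4077/2

order-1 term: 72x^5 + 40x^4 - 30x^3 - 18x
order-2 term: -540x^4 - 240x^3 + 135x^2 + 27
order-3 term: 2160x^3 + 720x^2 - 270x
order-4 term: -4860x^2 - 1080x + 405/2
order-5 term: 5832x + 648
order-6 term: -2916
the series for exp(-3D) f terminates at order 6
exp(-3D) f = -4x^6 + (208/3)x^5 - (995/2)x^4 + 1890x^3 - 4002x^2 + 4464x - 4077/2


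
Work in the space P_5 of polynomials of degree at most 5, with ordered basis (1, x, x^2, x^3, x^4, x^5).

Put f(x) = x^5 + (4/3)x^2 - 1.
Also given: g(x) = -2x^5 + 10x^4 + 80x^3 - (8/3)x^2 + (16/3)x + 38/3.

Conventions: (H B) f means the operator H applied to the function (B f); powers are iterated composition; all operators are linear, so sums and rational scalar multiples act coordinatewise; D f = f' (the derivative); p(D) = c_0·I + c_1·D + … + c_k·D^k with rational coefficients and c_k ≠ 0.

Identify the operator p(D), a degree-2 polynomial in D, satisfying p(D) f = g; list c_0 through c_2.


D^0 f = x^5 + (4/3)x^2 - 1
D^1 f = 5x^4 + (8/3)x
D^2 f = 20x^3 + 8/3
matching coefficients of g against c_0 f + c_1 Df + … from the top degree down determines the c_i
solution: c_0 = -2, c_1 = 2, c_2 = 4

c_0 = -2, c_1 = 2, c_2 = 4


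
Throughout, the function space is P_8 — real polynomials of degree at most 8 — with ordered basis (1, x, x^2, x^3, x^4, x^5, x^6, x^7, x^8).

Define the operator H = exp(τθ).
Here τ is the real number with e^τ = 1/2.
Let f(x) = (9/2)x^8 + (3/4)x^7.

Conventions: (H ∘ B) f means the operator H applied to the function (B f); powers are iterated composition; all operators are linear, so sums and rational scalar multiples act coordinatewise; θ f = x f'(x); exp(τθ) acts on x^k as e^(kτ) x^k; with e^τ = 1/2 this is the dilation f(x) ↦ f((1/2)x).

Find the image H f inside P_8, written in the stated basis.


the result is g(x) = (9/512)x^8 + (3/512)x^7

exp(τθ) x^k = e^(kτ) x^k; with e^τ = 1/2 this sends x^k to (1/2)^k x^k
x^7 ↦ 1/128 x^7
x^8 ↦ 1/256 x^8
applying this coordinatewise to f: exp(τθ) f = (9/512)x^8 + (3/512)x^7


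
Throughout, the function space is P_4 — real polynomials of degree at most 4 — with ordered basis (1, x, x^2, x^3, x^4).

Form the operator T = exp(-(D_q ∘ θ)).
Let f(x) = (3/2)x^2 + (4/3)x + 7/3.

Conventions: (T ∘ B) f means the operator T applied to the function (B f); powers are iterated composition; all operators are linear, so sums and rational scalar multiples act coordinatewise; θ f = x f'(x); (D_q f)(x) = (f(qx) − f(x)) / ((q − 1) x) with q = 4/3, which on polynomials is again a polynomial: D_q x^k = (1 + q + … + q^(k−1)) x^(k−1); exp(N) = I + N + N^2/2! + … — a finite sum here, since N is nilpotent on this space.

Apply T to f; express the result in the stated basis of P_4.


order-1 term: -7x - 4/3
order-2 term: 7/2
the series for exp(-(D_q ∘ θ)) f terminates at order 2
exp(-(D_q ∘ θ)) f = (3/2)x^2 - (17/3)x + 9/2

the result is g(x) = (3/2)x^2 - (17/3)x + 9/2


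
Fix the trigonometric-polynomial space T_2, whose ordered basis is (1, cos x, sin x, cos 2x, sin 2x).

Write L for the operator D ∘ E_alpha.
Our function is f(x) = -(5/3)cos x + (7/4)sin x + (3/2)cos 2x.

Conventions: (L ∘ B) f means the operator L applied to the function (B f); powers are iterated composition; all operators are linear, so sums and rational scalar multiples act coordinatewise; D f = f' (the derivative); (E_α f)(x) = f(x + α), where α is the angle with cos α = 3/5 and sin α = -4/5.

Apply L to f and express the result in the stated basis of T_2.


E_alpha f = -(12/5)cos x - (17/60)sin x - (21/50)cos 2x + (36/25)sin 2x
D E_alpha f = -(17/60)cos x + (12/5)sin x + (72/25)cos 2x + (21/25)sin 2x

the image equals g(x) = -(17/60)cos x + (12/5)sin x + (72/25)cos 2x + (21/25)sin 2x


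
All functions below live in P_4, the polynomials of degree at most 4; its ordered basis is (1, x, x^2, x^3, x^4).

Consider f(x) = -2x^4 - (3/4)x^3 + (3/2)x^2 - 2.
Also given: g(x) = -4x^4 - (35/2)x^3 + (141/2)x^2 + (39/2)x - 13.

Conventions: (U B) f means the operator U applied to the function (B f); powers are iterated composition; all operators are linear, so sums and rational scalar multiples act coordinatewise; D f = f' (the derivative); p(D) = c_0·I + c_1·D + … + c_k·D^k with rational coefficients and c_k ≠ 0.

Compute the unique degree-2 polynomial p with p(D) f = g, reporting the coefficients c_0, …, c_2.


D^0 f = -2x^4 - (3/4)x^3 + (3/2)x^2 - 2
D^1 f = -8x^3 - (9/4)x^2 + 3x
D^2 f = -24x^2 - (9/2)x + 3
matching coefficients of g against c_0 f + c_1 Df + … from the top degree down determines the c_i
solution: c_0 = 2, c_1 = 2, c_2 = -3

p(D) = 2·I + 2·D − 3·D^2, i.e. c_0 = 2, c_1 = 2, c_2 = -3


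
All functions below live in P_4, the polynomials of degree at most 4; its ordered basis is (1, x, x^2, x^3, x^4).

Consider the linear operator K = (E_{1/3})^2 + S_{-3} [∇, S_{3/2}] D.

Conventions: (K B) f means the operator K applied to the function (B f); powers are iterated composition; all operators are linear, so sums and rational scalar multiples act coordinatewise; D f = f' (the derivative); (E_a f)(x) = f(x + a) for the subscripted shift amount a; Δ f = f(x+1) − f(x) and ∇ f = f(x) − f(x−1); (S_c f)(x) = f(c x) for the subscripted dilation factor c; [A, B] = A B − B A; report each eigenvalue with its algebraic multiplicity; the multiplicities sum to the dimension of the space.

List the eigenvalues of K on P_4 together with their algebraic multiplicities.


image of 1: 1
image of x: x + 2/3
image of x^2: x^2 + (4/3)x + 13/9
image of x^3: x^3 + 2x^2 - (73/6)x - 373/108
image of x^4: x^4 + (8/3)x^3 + (745/6)x^2 + (3709/54)x + 1571/162
the matrix is upper triangular; its diagonal is (1, 1, 1, 1, 1)
for a triangular matrix the eigenvalues are the diagonal entries, with algebraic multiplicity their repetition count

λ = 1 (multiplicity 5)


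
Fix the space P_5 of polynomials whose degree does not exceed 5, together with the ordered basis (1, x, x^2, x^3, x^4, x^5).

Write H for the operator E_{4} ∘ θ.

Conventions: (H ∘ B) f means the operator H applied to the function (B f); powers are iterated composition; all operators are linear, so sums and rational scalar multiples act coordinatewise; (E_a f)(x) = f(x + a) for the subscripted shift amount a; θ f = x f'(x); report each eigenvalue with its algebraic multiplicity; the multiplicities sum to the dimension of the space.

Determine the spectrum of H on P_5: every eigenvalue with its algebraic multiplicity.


λ = 0 (multiplicity 1), λ = 1 (multiplicity 1), λ = 2 (multiplicity 1), λ = 3 (multiplicity 1), λ = 4 (multiplicity 1), λ = 5 (multiplicity 1)

image of 1: 0
image of x: x + 4
image of x^2: 2x^2 + 16x + 32
image of x^3: 3x^3 + 36x^2 + 144x + 192
image of x^4: 4x^4 + 64x^3 + 384x^2 + 1024x + 1024
image of x^5: 5x^5 + 100x^4 + 800x^3 + 3200x^2 + 6400x + 5120
the matrix is upper triangular; its diagonal is (0, 1, 2, 3, 4, 5)
for a triangular matrix the eigenvalues are the diagonal entries, with algebraic multiplicity their repetition count


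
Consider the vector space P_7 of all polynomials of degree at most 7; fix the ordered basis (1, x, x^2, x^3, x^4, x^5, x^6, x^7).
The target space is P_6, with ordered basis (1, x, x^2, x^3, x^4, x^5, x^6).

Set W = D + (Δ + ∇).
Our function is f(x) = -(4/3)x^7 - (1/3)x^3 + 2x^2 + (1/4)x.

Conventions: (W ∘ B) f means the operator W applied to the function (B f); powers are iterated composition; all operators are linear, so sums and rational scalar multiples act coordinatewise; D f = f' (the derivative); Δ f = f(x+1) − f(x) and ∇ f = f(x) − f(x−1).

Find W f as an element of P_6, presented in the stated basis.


D f = -(28/3)x^6 - x^2 + 4x + 1/4
Δ f = -(28/3)x^6 - 28x^5 - (140/3)x^4 - (140/3)x^3 - 29x^2 - (19/3)x + 7/12
∇ f = -(28/3)x^6 + 28x^5 - (140/3)x^4 + (140/3)x^3 - 29x^2 + (43/3)x - 41/12
(Δ + ∇) f = -(56/3)x^6 - (280/3)x^4 - 58x^2 + 8x - 17/6
(D + (Δ + ∇)) f = -28x^6 - (280/3)x^4 - 59x^2 + 12x - 31/12

the image equals g(x) = -28x^6 - (280/3)x^4 - 59x^2 + 12x - 31/12


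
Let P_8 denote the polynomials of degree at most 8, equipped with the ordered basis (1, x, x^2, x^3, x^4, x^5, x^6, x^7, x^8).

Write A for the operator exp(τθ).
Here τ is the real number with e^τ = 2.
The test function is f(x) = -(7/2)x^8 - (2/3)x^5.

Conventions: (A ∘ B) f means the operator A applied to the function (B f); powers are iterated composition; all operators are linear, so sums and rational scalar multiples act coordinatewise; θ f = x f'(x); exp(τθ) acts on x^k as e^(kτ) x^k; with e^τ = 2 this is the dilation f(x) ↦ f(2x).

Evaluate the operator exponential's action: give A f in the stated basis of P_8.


exp(τθ) x^k = e^(kτ) x^k; with e^τ = 2 this sends x^k to 2^k x^k
x^5 ↦ 32 x^5
x^8 ↦ 256 x^8
applying this coordinatewise to f: exp(τθ) f = -896x^8 - (64/3)x^5

the result is g(x) = -896x^8 - (64/3)x^5


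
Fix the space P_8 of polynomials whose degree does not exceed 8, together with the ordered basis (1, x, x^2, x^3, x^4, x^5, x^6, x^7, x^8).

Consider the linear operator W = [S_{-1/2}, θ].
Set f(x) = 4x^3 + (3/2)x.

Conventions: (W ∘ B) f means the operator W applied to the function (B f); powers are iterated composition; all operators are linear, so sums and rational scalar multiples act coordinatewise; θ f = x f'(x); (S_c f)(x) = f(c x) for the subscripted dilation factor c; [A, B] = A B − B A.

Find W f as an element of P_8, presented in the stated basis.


the result is g(x) = 0

θ f = 12x^3 + (3/2)x
S_{-1/2} θ f = -(3/2)x^3 - (3/4)x
S_{-1/2} f = -(1/2)x^3 - (3/4)x
θ S_{-1/2} f = -(3/2)x^3 - (3/4)x
[S_{-1/2}, θ] f = 0


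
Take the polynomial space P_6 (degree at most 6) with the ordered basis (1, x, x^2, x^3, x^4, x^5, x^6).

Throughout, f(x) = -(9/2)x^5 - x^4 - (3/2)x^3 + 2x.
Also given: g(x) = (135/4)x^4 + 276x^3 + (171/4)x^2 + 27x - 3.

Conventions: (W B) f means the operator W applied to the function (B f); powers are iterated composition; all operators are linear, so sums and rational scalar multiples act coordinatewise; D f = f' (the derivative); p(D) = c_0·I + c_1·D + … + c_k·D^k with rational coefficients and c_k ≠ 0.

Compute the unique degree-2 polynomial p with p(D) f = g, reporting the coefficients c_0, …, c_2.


D^0 f = -(9/2)x^5 - x^4 - (3/2)x^3 + 2x
D^1 f = -(45/2)x^4 - 4x^3 - (9/2)x^2 + 2
D^2 f = -90x^3 - 12x^2 - 9x
matching coefficients of g against c_0 f + c_1 Df + … from the top degree down determines the c_i
solution: c_0 = 0, c_1 = -3/2, c_2 = -3

c_0 = 0, c_1 = -3/2, c_2 = -3


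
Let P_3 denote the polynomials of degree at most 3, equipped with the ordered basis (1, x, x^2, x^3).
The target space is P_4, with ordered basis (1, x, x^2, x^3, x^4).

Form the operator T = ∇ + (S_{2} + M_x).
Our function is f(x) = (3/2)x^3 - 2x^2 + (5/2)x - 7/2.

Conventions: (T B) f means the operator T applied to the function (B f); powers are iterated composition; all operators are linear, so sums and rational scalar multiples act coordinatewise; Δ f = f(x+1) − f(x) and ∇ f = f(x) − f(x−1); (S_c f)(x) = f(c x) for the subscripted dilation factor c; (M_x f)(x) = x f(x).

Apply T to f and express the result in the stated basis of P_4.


g(x) = (3/2)x^4 + 10x^3 - x^2 - 7x + 5/2

∇ f = (9/2)x^2 - (17/2)x + 6
S_{2} f = 12x^3 - 8x^2 + 5x - 7/2
M_x f = (3/2)x^4 - 2x^3 + (5/2)x^2 - (7/2)x
(S_{2} + M_x) f = (3/2)x^4 + 10x^3 - (11/2)x^2 + (3/2)x - 7/2
(∇ + (S_{2} + M_x)) f = (3/2)x^4 + 10x^3 - x^2 - 7x + 5/2


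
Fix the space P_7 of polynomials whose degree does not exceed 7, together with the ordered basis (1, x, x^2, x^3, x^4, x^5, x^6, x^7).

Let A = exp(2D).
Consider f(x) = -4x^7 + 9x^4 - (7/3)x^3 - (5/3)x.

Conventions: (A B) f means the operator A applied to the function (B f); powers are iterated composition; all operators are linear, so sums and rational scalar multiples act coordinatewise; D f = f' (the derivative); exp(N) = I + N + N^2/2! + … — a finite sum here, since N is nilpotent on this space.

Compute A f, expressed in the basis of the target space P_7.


order-1 term: -56x^6 + 72x^3 - 14x^2 - 10/3
order-2 term: -336x^5 + 216x^2 - 28x
order-3 term: -1120x^4 + 288x - 56/3
order-4 term: -2240x^3 + 144
order-5 term: -2688x^2
order-6 term: -1792x
order-7 term: -512
the series for exp(2D) f terminates at order 7
exp(2D) f = -4x^7 - 56x^6 - 336x^5 - 1111x^4 - (6511/3)x^3 - 2486x^2 - (4601/3)x - 390

g(x) = -4x^7 - 56x^6 - 336x^5 - 1111x^4 - (6511/3)x^3 - 2486x^2 - (4601/3)x - 390


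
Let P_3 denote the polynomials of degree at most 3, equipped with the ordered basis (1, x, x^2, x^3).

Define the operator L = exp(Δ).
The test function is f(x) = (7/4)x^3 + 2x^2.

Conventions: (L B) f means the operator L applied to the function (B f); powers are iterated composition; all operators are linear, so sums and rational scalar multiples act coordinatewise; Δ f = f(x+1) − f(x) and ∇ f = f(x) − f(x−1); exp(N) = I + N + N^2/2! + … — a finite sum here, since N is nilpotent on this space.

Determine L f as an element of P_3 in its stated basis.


order-1 term: (21/4)x^2 + (37/4)x + 15/4
order-2 term: (21/4)x + 29/4
order-3 term: 7/4
the series for exp(Δ) f terminates at order 3
exp(Δ) f = (7/4)x^3 + (29/4)x^2 + (29/2)x + 51/4

the result is g(x) = (7/4)x^3 + (29/4)x^2 + (29/2)x + 51/4


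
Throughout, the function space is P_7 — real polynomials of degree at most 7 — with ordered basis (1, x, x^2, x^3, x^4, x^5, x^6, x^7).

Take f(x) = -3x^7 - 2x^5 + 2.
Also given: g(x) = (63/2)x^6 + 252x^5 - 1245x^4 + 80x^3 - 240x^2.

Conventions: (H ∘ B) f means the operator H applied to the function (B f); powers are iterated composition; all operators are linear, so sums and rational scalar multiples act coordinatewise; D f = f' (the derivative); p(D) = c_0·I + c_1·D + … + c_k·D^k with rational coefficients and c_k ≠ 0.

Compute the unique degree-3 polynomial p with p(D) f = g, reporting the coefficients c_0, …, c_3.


c_0 = 0, c_1 = -3/2, c_2 = -2, c_3 = 2

D^0 f = -3x^7 - 2x^5 + 2
D^1 f = -21x^6 - 10x^4
D^2 f = -126x^5 - 40x^3
D^3 f = -630x^4 - 120x^2
matching coefficients of g against c_0 f + c_1 Df + … from the top degree down determines the c_i
solution: c_0 = 0, c_1 = -3/2, c_2 = -2, c_3 = 2


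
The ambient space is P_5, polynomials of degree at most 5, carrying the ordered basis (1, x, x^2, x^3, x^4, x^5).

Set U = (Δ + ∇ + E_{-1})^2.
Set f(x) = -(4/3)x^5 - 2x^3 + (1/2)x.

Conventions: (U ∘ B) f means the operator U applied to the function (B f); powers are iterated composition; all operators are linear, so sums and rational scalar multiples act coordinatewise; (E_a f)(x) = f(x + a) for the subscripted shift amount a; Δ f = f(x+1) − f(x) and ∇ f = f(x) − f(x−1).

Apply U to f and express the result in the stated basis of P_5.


Δ f = -(20/3)x^4 - (40/3)x^3 - (58/3)x^2 - (38/3)x - 17/6
∇ f = -(20/3)x^4 + (40/3)x^3 - (58/3)x^2 + (38/3)x - 17/6
E_{-1} f = -(4/3)x^5 + (20/3)x^4 - (46/3)x^3 + (58/3)x^2 - (73/6)x + 17/6
(Δ + ∇ + E_{-1}) f = -(4/3)x^5 - (20/3)x^4 - (46/3)x^3 - (58/3)x^2 - (73/6)x - 17/6
Δ (Δ + ∇ + E_{-1}) f = -(20/3)x^4 - 40x^3 - (298/3)x^2 - 118x - 329/6
∇ (Δ + ∇ + E_{-1}) f = -(20/3)x^4 - (40/3)x^3 - (58/3)x^2 - (38/3)x - 17/6
E_{-1} (Δ + ∇ + E_{-1}) f = -(4/3)x^5 - 2x^3 + (1/2)x
(Δ + ∇ + E_{-1}) (Δ + ∇ + E_{-1}) f = -(4/3)x^5 - (40/3)x^4 - (166/3)x^3 - (356/3)x^2 - (781/6)x - 173/3

g(x) = -(4/3)x^5 - (40/3)x^4 - (166/3)x^3 - (356/3)x^2 - (781/6)x - 173/3


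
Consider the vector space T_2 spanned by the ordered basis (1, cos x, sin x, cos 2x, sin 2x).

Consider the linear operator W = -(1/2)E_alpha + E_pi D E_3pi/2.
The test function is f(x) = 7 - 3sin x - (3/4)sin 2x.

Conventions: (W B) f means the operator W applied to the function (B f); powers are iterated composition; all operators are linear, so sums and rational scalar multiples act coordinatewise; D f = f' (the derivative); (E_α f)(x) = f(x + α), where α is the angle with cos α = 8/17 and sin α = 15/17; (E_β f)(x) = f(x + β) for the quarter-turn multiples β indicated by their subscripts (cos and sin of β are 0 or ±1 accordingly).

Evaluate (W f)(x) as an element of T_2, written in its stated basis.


E_alpha f = 7 - (45/17)cos x - (24/17)sin x - (180/289)cos 2x + (483/1156)sin 2x
(-(1/2)E_alpha) f = -7/2 + (45/34)cos x + (12/17)sin x + (90/289)cos 2x - (483/2312)sin 2x
E_3pi/2 f = 7 + 3cos x + (3/4)sin 2x
D E_3pi/2 f = -3sin x + (3/2)cos 2x
E_pi D E_3pi/2 f = 3sin x + (3/2)cos 2x
(-(1/2)E_alpha + E_pi D E_3pi/2) f = -7/2 + (45/34)cos x + (63/17)sin x + (1047/578)cos 2x - (483/2312)sin 2x

g(x) = -7/2 + (45/34)cos x + (63/17)sin x + (1047/578)cos 2x - (483/2312)sin 2x


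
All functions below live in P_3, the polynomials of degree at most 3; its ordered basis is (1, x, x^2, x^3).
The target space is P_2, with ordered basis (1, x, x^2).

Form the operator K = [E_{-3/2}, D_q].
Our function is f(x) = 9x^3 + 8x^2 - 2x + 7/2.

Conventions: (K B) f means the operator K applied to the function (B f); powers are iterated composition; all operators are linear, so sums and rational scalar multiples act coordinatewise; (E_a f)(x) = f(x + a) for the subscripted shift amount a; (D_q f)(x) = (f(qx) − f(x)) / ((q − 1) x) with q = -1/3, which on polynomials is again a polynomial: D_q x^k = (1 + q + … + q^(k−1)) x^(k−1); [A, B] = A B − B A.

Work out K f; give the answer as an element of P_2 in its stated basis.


D_q f = 7x^2 + (16/3)x - 2
E_{-3/2} D_q f = 7x^2 - (47/3)x + 23/4
E_{-3/2} f = 9x^3 - (65/2)x^2 + (139/4)x - 47/8
D_q E_{-3/2} f = 7x^2 - (65/3)x + 139/4
[E_{-3/2}, D_q] f = 6x - 29

the image equals g(x) = 6x - 29


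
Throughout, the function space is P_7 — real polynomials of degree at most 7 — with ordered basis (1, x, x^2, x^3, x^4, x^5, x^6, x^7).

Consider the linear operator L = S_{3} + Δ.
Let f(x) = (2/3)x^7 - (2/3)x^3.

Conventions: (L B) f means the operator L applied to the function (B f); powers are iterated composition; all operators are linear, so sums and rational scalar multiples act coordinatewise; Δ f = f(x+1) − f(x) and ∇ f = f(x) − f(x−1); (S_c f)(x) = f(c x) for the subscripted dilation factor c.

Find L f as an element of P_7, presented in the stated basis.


the result is g(x) = 1458x^7 + (14/3)x^6 + 14x^5 + (70/3)x^4 + (16/3)x^3 + 12x^2 + (8/3)x

S_{3} f = 1458x^7 - 18x^3
Δ f = (14/3)x^6 + 14x^5 + (70/3)x^4 + (70/3)x^3 + 12x^2 + (8/3)x
(S_{3} + Δ) f = 1458x^7 + (14/3)x^6 + 14x^5 + (70/3)x^4 + (16/3)x^3 + 12x^2 + (8/3)x


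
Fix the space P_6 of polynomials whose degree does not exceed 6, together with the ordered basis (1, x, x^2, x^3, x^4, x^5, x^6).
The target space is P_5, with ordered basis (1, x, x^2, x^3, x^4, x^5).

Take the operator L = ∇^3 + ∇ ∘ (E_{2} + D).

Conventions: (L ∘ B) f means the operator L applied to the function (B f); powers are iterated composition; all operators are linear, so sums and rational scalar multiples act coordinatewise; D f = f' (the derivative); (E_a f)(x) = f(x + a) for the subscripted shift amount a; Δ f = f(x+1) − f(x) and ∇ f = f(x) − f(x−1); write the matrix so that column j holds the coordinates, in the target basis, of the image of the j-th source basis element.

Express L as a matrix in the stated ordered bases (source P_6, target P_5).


the matrix is [[0, 1, 5, 10, -17, 176, -471]; [0, 0, 2, 15, 40, -85, 1056]; [0, 0, 0, 3, 30, 100, -255]; [0, 0, 0, 0, 4, 50, 200]; [0, 0, 0, 0, 0, 5, 75]; [0, 0, 0, 0, 0, 0, 6]] (rows listed top to bottom)

image of 1: 0
image of x: 1
image of x^2: 2x + 5
image of x^3: 3x^2 + 15x + 10
image of x^4: 4x^3 + 30x^2 + 40x - 17
image of x^5: 5x^4 + 50x^3 + 100x^2 - 85x + 176
image of x^6: 6x^5 + 75x^4 + 200x^3 - 255x^2 + 1056x - 471
each image's coordinates form column j of the matrix


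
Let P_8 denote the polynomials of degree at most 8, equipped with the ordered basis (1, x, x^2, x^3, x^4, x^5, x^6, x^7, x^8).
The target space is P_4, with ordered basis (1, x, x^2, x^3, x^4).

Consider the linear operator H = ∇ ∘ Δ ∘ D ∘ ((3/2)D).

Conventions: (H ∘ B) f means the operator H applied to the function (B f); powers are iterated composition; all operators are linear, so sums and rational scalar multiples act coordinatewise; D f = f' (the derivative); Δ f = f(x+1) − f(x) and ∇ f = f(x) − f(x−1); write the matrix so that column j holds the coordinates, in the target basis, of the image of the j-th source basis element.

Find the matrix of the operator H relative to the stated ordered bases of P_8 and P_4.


image of 1: 0
image of x: 0
image of x^2: 0
image of x^3: 0
image of x^4: 36
image of x^5: 180x
image of x^6: 540x^2 + 90
image of x^7: 1260x^3 + 630x
image of x^8: 2520x^4 + 2520x^2 + 168
each image's coordinates form column j of the matrix

the matrix is [[0, 0, 0, 0, 36, 0, 90, 0, 168]; [0, 0, 0, 0, 0, 180, 0, 630, 0]; [0, 0, 0, 0, 0, 0, 540, 0, 2520]; [0, 0, 0, 0, 0, 0, 0, 1260, 0]; [0, 0, 0, 0, 0, 0, 0, 0, 2520]] (rows listed top to bottom)


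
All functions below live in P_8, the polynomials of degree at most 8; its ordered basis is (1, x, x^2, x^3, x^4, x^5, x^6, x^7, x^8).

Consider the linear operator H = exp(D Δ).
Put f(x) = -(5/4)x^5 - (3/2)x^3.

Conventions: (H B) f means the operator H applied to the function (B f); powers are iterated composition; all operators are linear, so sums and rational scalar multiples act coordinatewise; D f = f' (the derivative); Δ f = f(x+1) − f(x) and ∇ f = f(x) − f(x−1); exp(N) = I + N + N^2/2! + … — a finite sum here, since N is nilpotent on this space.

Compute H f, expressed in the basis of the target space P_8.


order-1 term: -25x^3 - (75/2)x^2 - 34x - 43/4
order-2 term: -75x - 75
the series for exp(D Δ) f terminates at order 2
exp(D Δ) f = -(5/4)x^5 - (53/2)x^3 - (75/2)x^2 - 109x - 343/4

the image equals g(x) = -(5/4)x^5 - (53/2)x^3 - (75/2)x^2 - 109x - 343/4


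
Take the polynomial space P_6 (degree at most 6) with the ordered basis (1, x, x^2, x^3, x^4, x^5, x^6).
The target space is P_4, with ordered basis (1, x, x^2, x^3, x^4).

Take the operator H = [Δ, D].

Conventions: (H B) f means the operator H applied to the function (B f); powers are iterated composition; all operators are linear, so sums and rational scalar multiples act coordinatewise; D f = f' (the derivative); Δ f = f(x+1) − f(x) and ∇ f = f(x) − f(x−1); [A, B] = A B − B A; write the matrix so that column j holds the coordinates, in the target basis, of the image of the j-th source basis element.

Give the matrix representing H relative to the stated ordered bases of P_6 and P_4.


image of 1: 0
image of x: 0
image of x^2: 0
image of x^3: 0
image of x^4: 0
image of x^5: 0
image of x^6: 0
each image's coordinates form column j of the matrix

the matrix is [[0, 0, 0, 0, 0, 0, 0]; [0, 0, 0, 0, 0, 0, 0]; [0, 0, 0, 0, 0, 0, 0]; [0, 0, 0, 0, 0, 0, 0]; [0, 0, 0, 0, 0, 0, 0]] (rows listed top to bottom)
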